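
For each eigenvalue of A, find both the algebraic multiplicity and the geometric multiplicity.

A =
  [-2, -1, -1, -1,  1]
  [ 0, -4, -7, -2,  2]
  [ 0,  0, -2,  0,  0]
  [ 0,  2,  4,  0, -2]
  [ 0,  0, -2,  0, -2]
λ = -2: alg = 5, geom = 3

Step 1 — factor the characteristic polynomial to read off the algebraic multiplicities:
  χ_A(x) = (x + 2)^5

Step 2 — compute geometric multiplicities via the rank-nullity identity g(λ) = n − rank(A − λI):
  rank(A − (-2)·I) = 2, so dim ker(A − (-2)·I) = n − 2 = 3

Summary:
  λ = -2: algebraic multiplicity = 5, geometric multiplicity = 3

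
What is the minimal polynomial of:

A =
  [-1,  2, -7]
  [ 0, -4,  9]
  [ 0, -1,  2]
x^3 + 3*x^2 + 3*x + 1

The characteristic polynomial is χ_A(x) = (x + 1)^3, so the eigenvalues are known. The minimal polynomial is
  m_A(x) = Π_λ (x − λ)^{k_λ}
where k_λ is the size of the *largest* Jordan block for λ (equivalently, the smallest k with (A − λI)^k v = 0 for every generalised eigenvector v of λ).

  λ = -1: largest Jordan block has size 3, contributing (x + 1)^3

So m_A(x) = (x + 1)^3 = x^3 + 3*x^2 + 3*x + 1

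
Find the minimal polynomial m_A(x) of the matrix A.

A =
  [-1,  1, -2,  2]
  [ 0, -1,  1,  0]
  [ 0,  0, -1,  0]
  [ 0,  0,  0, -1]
x^3 + 3*x^2 + 3*x + 1

The characteristic polynomial is χ_A(x) = (x + 1)^4, so the eigenvalues are known. The minimal polynomial is
  m_A(x) = Π_λ (x − λ)^{k_λ}
where k_λ is the size of the *largest* Jordan block for λ (equivalently, the smallest k with (A − λI)^k v = 0 for every generalised eigenvector v of λ).

  λ = -1: largest Jordan block has size 3, contributing (x + 1)^3

So m_A(x) = (x + 1)^3 = x^3 + 3*x^2 + 3*x + 1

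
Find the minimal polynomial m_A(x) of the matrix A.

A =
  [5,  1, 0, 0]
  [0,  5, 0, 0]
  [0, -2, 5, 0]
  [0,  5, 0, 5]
x^2 - 10*x + 25

The characteristic polynomial is χ_A(x) = (x - 5)^4, so the eigenvalues are known. The minimal polynomial is
  m_A(x) = Π_λ (x − λ)^{k_λ}
where k_λ is the size of the *largest* Jordan block for λ (equivalently, the smallest k with (A − λI)^k v = 0 for every generalised eigenvector v of λ).

  λ = 5: largest Jordan block has size 2, contributing (x − 5)^2

So m_A(x) = (x - 5)^2 = x^2 - 10*x + 25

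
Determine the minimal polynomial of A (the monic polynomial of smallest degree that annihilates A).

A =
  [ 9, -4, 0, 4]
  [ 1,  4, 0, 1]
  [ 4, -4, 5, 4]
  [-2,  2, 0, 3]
x^2 - 11*x + 30

The characteristic polynomial is χ_A(x) = (x - 6)*(x - 5)^3, so the eigenvalues are known. The minimal polynomial is
  m_A(x) = Π_λ (x − λ)^{k_λ}
where k_λ is the size of the *largest* Jordan block for λ (equivalently, the smallest k with (A − λI)^k v = 0 for every generalised eigenvector v of λ).

  λ = 5: largest Jordan block has size 1, contributing (x − 5)
  λ = 6: largest Jordan block has size 1, contributing (x − 6)

So m_A(x) = (x - 6)*(x - 5) = x^2 - 11*x + 30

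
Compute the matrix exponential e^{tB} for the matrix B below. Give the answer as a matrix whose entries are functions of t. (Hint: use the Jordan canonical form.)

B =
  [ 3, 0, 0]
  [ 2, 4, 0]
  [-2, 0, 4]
e^{tB} =
  [exp(3*t), 0, 0]
  [2*exp(4*t) - 2*exp(3*t), exp(4*t), 0]
  [-2*exp(4*t) + 2*exp(3*t), 0, exp(4*t)]

Strategy: write B = P · J · P⁻¹ where J is a Jordan canonical form, so e^{tB} = P · e^{tJ} · P⁻¹, and e^{tJ} can be computed block-by-block.

B has Jordan form
J =
  [3, 0, 0]
  [0, 4, 0]
  [0, 0, 4]
(up to reordering of blocks).

Per-block formulas:
  For a 1×1 block at λ = 3: exp(t · [3]) = [e^(3t)].
  For a 1×1 block at λ = 4: exp(t · [4]) = [e^(4t)].

After assembling e^{tJ} and conjugating by P, we get:

e^{tB} =
  [exp(3*t), 0, 0]
  [2*exp(4*t) - 2*exp(3*t), exp(4*t), 0]
  [-2*exp(4*t) + 2*exp(3*t), 0, exp(4*t)]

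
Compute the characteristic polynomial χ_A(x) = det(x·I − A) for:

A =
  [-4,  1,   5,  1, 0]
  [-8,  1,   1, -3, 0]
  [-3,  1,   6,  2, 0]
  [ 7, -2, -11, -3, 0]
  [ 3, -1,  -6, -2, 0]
x^5

Expanding det(x·I − A) (e.g. by cofactor expansion or by noting that A is similar to its Jordan form J, which has the same characteristic polynomial as A) gives
  χ_A(x) = x^5
which factors as x^5. The eigenvalues (with algebraic multiplicities) are λ = 0 with multiplicity 5.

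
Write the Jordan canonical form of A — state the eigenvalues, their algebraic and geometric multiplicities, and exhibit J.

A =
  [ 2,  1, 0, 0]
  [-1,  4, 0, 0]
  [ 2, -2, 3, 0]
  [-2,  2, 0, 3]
J_2(3) ⊕ J_1(3) ⊕ J_1(3)

The characteristic polynomial is
  det(x·I − A) = x^4 - 12*x^3 + 54*x^2 - 108*x + 81 = (x - 3)^4

Eigenvalues and multiplicities (the geometric multiplicity of λ is n − rank(A − λI), which equals the number of Jordan blocks for λ):
  λ = 3: algebraic multiplicity = 4, geometric multiplicity = 3

Determining the block sizes for each eigenvalue:
  λ = 3: 3 blocks summing to 4 forces exactly one block of size 2 and the rest size 1 → block sizes [2, 1, 1]

Assembling the blocks gives a Jordan form
J =
  [3, 1, 0, 0]
  [0, 3, 0, 0]
  [0, 0, 3, 0]
  [0, 0, 0, 3]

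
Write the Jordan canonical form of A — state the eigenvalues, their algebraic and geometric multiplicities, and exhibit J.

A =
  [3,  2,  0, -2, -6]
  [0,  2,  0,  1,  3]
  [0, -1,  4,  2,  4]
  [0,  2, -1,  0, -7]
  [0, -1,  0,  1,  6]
J_3(3) ⊕ J_1(3) ⊕ J_1(3)

The characteristic polynomial is
  det(x·I − A) = x^5 - 15*x^4 + 90*x^3 - 270*x^2 + 405*x - 243 = (x - 3)^5

Eigenvalues and multiplicities (the geometric multiplicity of λ is n − rank(A − λI), which equals the number of Jordan blocks for λ):
  λ = 3: algebraic multiplicity = 5, geometric multiplicity = 3

Determining the block sizes for each eigenvalue:
  λ = 3: with am = 5 and gm = 3, the partition is not yet determined (e.g. several partitions of 5 into 3 parts exist). Let N = A − (3)·I. Computing rank(N^1) = 2, rank(N^2) = 1, rank(N^3) = 0; the number of blocks of size ≥ j is rank(N^{j−1}) − rank(N^j), giving [3, 1, 1]. So we have 1 block(s) of size 3, 2 block(s) of size 1 → block sizes [3, 1, 1]

Assembling the blocks gives a Jordan form
J =
  [3, 1, 0, 0, 0]
  [0, 3, 1, 0, 0]
  [0, 0, 3, 0, 0]
  [0, 0, 0, 3, 0]
  [0, 0, 0, 0, 3]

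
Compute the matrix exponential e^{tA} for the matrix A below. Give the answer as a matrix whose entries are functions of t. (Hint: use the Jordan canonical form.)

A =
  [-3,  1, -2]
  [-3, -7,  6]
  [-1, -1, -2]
e^{tA} =
  [t*exp(-4*t) + exp(-4*t), t*exp(-4*t), -2*t*exp(-4*t)]
  [-3*t*exp(-4*t), -3*t*exp(-4*t) + exp(-4*t), 6*t*exp(-4*t)]
  [-t*exp(-4*t), -t*exp(-4*t), 2*t*exp(-4*t) + exp(-4*t)]

Strategy: write A = P · J · P⁻¹ where J is a Jordan canonical form, so e^{tA} = P · e^{tJ} · P⁻¹, and e^{tJ} can be computed block-by-block.

A has Jordan form
J =
  [-4,  1,  0]
  [ 0, -4,  0]
  [ 0,  0, -4]
(up to reordering of blocks).

Per-block formulas:
  For a 1×1 block at λ = -4: exp(t · [-4]) = [e^(-4t)].
  For a 2×2 Jordan block J_2(-4): exp(t · J_2(-4)) = e^(-4t)·(I + t·N), where N is the 2×2 nilpotent shift.

After assembling e^{tJ} and conjugating by P, we get:

e^{tA} =
  [t*exp(-4*t) + exp(-4*t), t*exp(-4*t), -2*t*exp(-4*t)]
  [-3*t*exp(-4*t), -3*t*exp(-4*t) + exp(-4*t), 6*t*exp(-4*t)]
  [-t*exp(-4*t), -t*exp(-4*t), 2*t*exp(-4*t) + exp(-4*t)]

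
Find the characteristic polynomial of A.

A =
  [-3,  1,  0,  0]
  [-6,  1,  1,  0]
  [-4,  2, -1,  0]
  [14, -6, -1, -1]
x^4 + 4*x^3 + 6*x^2 + 4*x + 1

Expanding det(x·I − A) (e.g. by cofactor expansion or by noting that A is similar to its Jordan form J, which has the same characteristic polynomial as A) gives
  χ_A(x) = x^4 + 4*x^3 + 6*x^2 + 4*x + 1
which factors as (x + 1)^4. The eigenvalues (with algebraic multiplicities) are λ = -1 with multiplicity 4.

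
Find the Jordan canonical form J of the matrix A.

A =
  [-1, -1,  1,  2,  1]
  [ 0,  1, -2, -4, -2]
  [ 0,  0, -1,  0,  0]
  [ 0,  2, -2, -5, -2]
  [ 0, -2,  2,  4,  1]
J_2(-1) ⊕ J_1(-1) ⊕ J_1(-1) ⊕ J_1(-1)

The characteristic polynomial is
  det(x·I − A) = x^5 + 5*x^4 + 10*x^3 + 10*x^2 + 5*x + 1 = (x + 1)^5

Eigenvalues and multiplicities (the geometric multiplicity of λ is n − rank(A − λI), which equals the number of Jordan blocks for λ):
  λ = -1: algebraic multiplicity = 5, geometric multiplicity = 4

Determining the block sizes for each eigenvalue:
  λ = -1: 4 blocks summing to 5 forces exactly one block of size 2 and the rest size 1 → block sizes [2, 1, 1, 1]

Assembling the blocks gives a Jordan form
J =
  [-1,  1,  0,  0,  0]
  [ 0, -1,  0,  0,  0]
  [ 0,  0, -1,  0,  0]
  [ 0,  0,  0, -1,  0]
  [ 0,  0,  0,  0, -1]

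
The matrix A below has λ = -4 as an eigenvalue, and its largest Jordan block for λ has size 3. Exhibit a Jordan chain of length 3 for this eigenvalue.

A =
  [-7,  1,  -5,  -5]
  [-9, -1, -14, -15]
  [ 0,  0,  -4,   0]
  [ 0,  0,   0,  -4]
A Jordan chain for λ = -4 of length 3:
v_1 = (1, 3, 0, 0)ᵀ
v_2 = (-5, -14, 0, 0)ᵀ
v_3 = (0, 0, 1, 0)ᵀ

Let N = A − (-4)·I. We want v_3 with N^3 v_3 = 0 but N^2 v_3 ≠ 0; then v_{j-1} := N · v_j for j = 3, …, 2.

Pick v_3 = (0, 0, 1, 0)ᵀ.
Then v_2 = N · v_3 = (-5, -14, 0, 0)ᵀ.
Then v_1 = N · v_2 = (1, 3, 0, 0)ᵀ.

Sanity check: (A − (-4)·I) v_1 = (0, 0, 0, 0)ᵀ = 0. ✓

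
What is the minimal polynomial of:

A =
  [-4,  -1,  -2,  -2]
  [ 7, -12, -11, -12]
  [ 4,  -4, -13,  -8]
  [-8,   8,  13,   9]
x^3 + 15*x^2 + 75*x + 125

The characteristic polynomial is χ_A(x) = (x + 5)^4, so the eigenvalues are known. The minimal polynomial is
  m_A(x) = Π_λ (x − λ)^{k_λ}
where k_λ is the size of the *largest* Jordan block for λ (equivalently, the smallest k with (A − λI)^k v = 0 for every generalised eigenvector v of λ).

  λ = -5: largest Jordan block has size 3, contributing (x + 5)^3

So m_A(x) = (x + 5)^3 = x^3 + 15*x^2 + 75*x + 125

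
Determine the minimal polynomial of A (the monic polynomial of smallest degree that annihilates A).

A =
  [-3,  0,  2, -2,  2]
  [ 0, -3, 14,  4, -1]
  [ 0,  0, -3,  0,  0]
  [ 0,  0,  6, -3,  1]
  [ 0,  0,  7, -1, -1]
x^3 + 7*x^2 + 16*x + 12

The characteristic polynomial is χ_A(x) = (x + 2)^2*(x + 3)^3, so the eigenvalues are known. The minimal polynomial is
  m_A(x) = Π_λ (x − λ)^{k_λ}
where k_λ is the size of the *largest* Jordan block for λ (equivalently, the smallest k with (A − λI)^k v = 0 for every generalised eigenvector v of λ).

  λ = -3: largest Jordan block has size 1, contributing (x + 3)
  λ = -2: largest Jordan block has size 2, contributing (x + 2)^2

So m_A(x) = (x + 2)^2*(x + 3) = x^3 + 7*x^2 + 16*x + 12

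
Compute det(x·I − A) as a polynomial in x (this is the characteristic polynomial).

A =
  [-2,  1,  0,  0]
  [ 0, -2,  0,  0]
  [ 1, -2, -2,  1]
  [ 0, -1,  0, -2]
x^4 + 8*x^3 + 24*x^2 + 32*x + 16

Expanding det(x·I − A) (e.g. by cofactor expansion or by noting that A is similar to its Jordan form J, which has the same characteristic polynomial as A) gives
  χ_A(x) = x^4 + 8*x^3 + 24*x^2 + 32*x + 16
which factors as (x + 2)^4. The eigenvalues (with algebraic multiplicities) are λ = -2 with multiplicity 4.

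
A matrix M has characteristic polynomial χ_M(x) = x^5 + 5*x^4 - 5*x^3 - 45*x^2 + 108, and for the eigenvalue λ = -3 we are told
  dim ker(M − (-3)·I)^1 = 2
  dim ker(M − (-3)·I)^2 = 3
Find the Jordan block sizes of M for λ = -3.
Block sizes for λ = -3: [2, 1]

From the dimensions of kernels of powers, the number of Jordan blocks of size at least j is d_j − d_{j−1} where d_j = dim ker(N^j) (with d_0 = 0). Computing the differences gives [2, 1].
The number of blocks of size exactly k is (#blocks of size ≥ k) − (#blocks of size ≥ k + 1), so the partition is: 1 block(s) of size 1, 1 block(s) of size 2.
In nonincreasing order the block sizes are [2, 1].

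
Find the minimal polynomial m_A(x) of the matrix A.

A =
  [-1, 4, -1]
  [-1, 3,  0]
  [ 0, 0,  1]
x^3 - 3*x^2 + 3*x - 1

The characteristic polynomial is χ_A(x) = (x - 1)^3, so the eigenvalues are known. The minimal polynomial is
  m_A(x) = Π_λ (x − λ)^{k_λ}
where k_λ is the size of the *largest* Jordan block for λ (equivalently, the smallest k with (A − λI)^k v = 0 for every generalised eigenvector v of λ).

  λ = 1: largest Jordan block has size 3, contributing (x − 1)^3

So m_A(x) = (x - 1)^3 = x^3 - 3*x^2 + 3*x - 1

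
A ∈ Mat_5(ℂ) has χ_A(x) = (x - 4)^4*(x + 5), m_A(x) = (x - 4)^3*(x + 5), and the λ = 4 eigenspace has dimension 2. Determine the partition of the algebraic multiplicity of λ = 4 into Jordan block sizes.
Block sizes for λ = 4: [3, 1]

Step 1 — from the characteristic polynomial, algebraic multiplicity of λ = 4 is 4. From dim ker(A − (4)·I) = 2, there are exactly 2 Jordan blocks for λ = 4.
Step 2 — from the minimal polynomial, the factor (x − 4)^3 tells us the largest block for λ = 4 has size 3.
Step 3 — with total size 4, 2 blocks, and largest block 3, the block sizes (in nonincreasing order) are [3, 1].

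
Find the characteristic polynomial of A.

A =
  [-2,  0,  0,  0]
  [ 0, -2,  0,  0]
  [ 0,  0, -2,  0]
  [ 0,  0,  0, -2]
x^4 + 8*x^3 + 24*x^2 + 32*x + 16

Expanding det(x·I − A) (e.g. by cofactor expansion or by noting that A is similar to its Jordan form J, which has the same characteristic polynomial as A) gives
  χ_A(x) = x^4 + 8*x^3 + 24*x^2 + 32*x + 16
which factors as (x + 2)^4. The eigenvalues (with algebraic multiplicities) are λ = -2 with multiplicity 4.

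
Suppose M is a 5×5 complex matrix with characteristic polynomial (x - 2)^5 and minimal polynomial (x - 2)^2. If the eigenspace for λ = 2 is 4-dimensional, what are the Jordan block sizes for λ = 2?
Block sizes for λ = 2: [2, 1, 1, 1]

Step 1 — from the characteristic polynomial, algebraic multiplicity of λ = 2 is 5. From dim ker(M − (2)·I) = 4, there are exactly 4 Jordan blocks for λ = 2.
Step 2 — from the minimal polynomial, the factor (x − 2)^2 tells us the largest block for λ = 2 has size 2.
Step 3 — with total size 5, 4 blocks, and largest block 2, the block sizes (in nonincreasing order) are [2, 1, 1, 1].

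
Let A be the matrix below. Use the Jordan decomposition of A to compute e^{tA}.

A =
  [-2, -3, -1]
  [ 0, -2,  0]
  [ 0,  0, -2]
e^{tA} =
  [exp(-2*t), -3*t*exp(-2*t), -t*exp(-2*t)]
  [0, exp(-2*t), 0]
  [0, 0, exp(-2*t)]

Strategy: write A = P · J · P⁻¹ where J is a Jordan canonical form, so e^{tA} = P · e^{tJ} · P⁻¹, and e^{tJ} can be computed block-by-block.

A has Jordan form
J =
  [-2,  1,  0]
  [ 0, -2,  0]
  [ 0,  0, -2]
(up to reordering of blocks).

Per-block formulas:
  For a 2×2 Jordan block J_2(-2): exp(t · J_2(-2)) = e^(-2t)·(I + t·N), where N is the 2×2 nilpotent shift.
  For a 1×1 block at λ = -2: exp(t · [-2]) = [e^(-2t)].

After assembling e^{tJ} and conjugating by P, we get:

e^{tA} =
  [exp(-2*t), -3*t*exp(-2*t), -t*exp(-2*t)]
  [0, exp(-2*t), 0]
  [0, 0, exp(-2*t)]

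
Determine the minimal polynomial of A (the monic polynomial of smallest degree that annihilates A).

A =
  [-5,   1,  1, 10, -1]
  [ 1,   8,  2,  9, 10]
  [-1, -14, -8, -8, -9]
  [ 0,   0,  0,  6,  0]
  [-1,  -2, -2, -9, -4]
x^4 + 9*x^3 - 15*x^2 - 325*x - 750

The characteristic polynomial is χ_A(x) = (x - 6)^2*(x + 5)^3, so the eigenvalues are known. The minimal polynomial is
  m_A(x) = Π_λ (x − λ)^{k_λ}
where k_λ is the size of the *largest* Jordan block for λ (equivalently, the smallest k with (A − λI)^k v = 0 for every generalised eigenvector v of λ).

  λ = -5: largest Jordan block has size 3, contributing (x + 5)^3
  λ = 6: largest Jordan block has size 1, contributing (x − 6)

So m_A(x) = (x - 6)*(x + 5)^3 = x^4 + 9*x^3 - 15*x^2 - 325*x - 750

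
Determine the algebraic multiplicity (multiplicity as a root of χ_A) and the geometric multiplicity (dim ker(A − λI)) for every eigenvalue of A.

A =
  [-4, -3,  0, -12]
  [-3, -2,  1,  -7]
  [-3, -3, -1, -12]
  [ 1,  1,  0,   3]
λ = -1: alg = 4, geom = 2

Step 1 — factor the characteristic polynomial to read off the algebraic multiplicities:
  χ_A(x) = (x + 1)^4

Step 2 — compute geometric multiplicities via the rank-nullity identity g(λ) = n − rank(A − λI):
  rank(A − (-1)·I) = 2, so dim ker(A − (-1)·I) = n − 2 = 2

Summary:
  λ = -1: algebraic multiplicity = 4, geometric multiplicity = 2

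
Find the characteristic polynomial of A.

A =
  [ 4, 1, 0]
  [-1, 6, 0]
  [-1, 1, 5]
x^3 - 15*x^2 + 75*x - 125

Expanding det(x·I − A) (e.g. by cofactor expansion or by noting that A is similar to its Jordan form J, which has the same characteristic polynomial as A) gives
  χ_A(x) = x^3 - 15*x^2 + 75*x - 125
which factors as (x - 5)^3. The eigenvalues (with algebraic multiplicities) are λ = 5 with multiplicity 3.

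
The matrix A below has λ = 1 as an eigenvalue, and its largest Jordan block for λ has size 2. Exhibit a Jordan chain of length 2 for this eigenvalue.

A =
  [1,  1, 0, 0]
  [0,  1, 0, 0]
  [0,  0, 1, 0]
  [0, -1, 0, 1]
A Jordan chain for λ = 1 of length 2:
v_1 = (1, 0, 0, -1)ᵀ
v_2 = (0, 1, 0, 0)ᵀ

Let N = A − (1)·I. We want v_2 with N^2 v_2 = 0 but N^1 v_2 ≠ 0; then v_{j-1} := N · v_j for j = 2, …, 2.

Pick v_2 = (0, 1, 0, 0)ᵀ.
Then v_1 = N · v_2 = (1, 0, 0, -1)ᵀ.

Sanity check: (A − (1)·I) v_1 = (0, 0, 0, 0)ᵀ = 0. ✓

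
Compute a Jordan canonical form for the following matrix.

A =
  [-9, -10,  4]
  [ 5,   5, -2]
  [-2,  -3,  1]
J_3(-1)

The characteristic polynomial is
  det(x·I − A) = x^3 + 3*x^2 + 3*x + 1 = (x + 1)^3

Eigenvalues and multiplicities (the geometric multiplicity of λ is n − rank(A − λI), which equals the number of Jordan blocks for λ):
  λ = -1: algebraic multiplicity = 3, geometric multiplicity = 1

Determining the block sizes for each eigenvalue:
  λ = -1: one block (gm = 1), so the single block has size am = 3 → block sizes [3]

Assembling the blocks gives a Jordan form
J =
  [-1,  1,  0]
  [ 0, -1,  1]
  [ 0,  0, -1]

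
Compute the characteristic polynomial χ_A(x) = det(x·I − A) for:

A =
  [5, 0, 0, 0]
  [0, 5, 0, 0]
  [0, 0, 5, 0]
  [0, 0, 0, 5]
x^4 - 20*x^3 + 150*x^2 - 500*x + 625

Expanding det(x·I − A) (e.g. by cofactor expansion or by noting that A is similar to its Jordan form J, which has the same characteristic polynomial as A) gives
  χ_A(x) = x^4 - 20*x^3 + 150*x^2 - 500*x + 625
which factors as (x - 5)^4. The eigenvalues (with algebraic multiplicities) are λ = 5 with multiplicity 4.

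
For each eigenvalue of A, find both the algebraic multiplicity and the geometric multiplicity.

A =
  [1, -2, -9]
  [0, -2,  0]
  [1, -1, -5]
λ = -2: alg = 3, geom = 1

Step 1 — factor the characteristic polynomial to read off the algebraic multiplicities:
  χ_A(x) = (x + 2)^3

Step 2 — compute geometric multiplicities via the rank-nullity identity g(λ) = n − rank(A − λI):
  rank(A − (-2)·I) = 2, so dim ker(A − (-2)·I) = n − 2 = 1

Summary:
  λ = -2: algebraic multiplicity = 3, geometric multiplicity = 1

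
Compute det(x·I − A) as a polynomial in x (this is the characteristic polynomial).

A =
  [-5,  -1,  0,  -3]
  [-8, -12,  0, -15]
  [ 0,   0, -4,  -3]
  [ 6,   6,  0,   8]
x^4 + 13*x^3 + 60*x^2 + 112*x + 64

Expanding det(x·I − A) (e.g. by cofactor expansion or by noting that A is similar to its Jordan form J, which has the same characteristic polynomial as A) gives
  χ_A(x) = x^4 + 13*x^3 + 60*x^2 + 112*x + 64
which factors as (x + 1)*(x + 4)^3. The eigenvalues (with algebraic multiplicities) are λ = -4 with multiplicity 3, λ = -1 with multiplicity 1.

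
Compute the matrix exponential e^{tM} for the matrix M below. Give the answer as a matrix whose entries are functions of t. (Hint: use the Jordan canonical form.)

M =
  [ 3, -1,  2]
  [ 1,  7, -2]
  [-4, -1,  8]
e^{tM} =
  [-3*t*exp(6*t) + exp(6*t), -t*exp(6*t), 2*t*exp(6*t)]
  [3*t^2*exp(6*t) + t*exp(6*t), t^2*exp(6*t) + t*exp(6*t) + exp(6*t), -2*t^2*exp(6*t) - 2*t*exp(6*t)]
  [3*t^2*exp(6*t)/2 - 4*t*exp(6*t), t^2*exp(6*t)/2 - t*exp(6*t), -t^2*exp(6*t) + 2*t*exp(6*t) + exp(6*t)]

Strategy: write M = P · J · P⁻¹ where J is a Jordan canonical form, so e^{tM} = P · e^{tJ} · P⁻¹, and e^{tJ} can be computed block-by-block.

M has Jordan form
J =
  [6, 1, 0]
  [0, 6, 1]
  [0, 0, 6]
(up to reordering of blocks).

Per-block formulas:
  For a 3×3 Jordan block J_3(6): exp(t · J_3(6)) = e^(6t)·(I + t·N + (t^2/2)·N^2), where N is the 3×3 nilpotent shift.

After assembling e^{tJ} and conjugating by P, we get:

e^{tM} =
  [-3*t*exp(6*t) + exp(6*t), -t*exp(6*t), 2*t*exp(6*t)]
  [3*t^2*exp(6*t) + t*exp(6*t), t^2*exp(6*t) + t*exp(6*t) + exp(6*t), -2*t^2*exp(6*t) - 2*t*exp(6*t)]
  [3*t^2*exp(6*t)/2 - 4*t*exp(6*t), t^2*exp(6*t)/2 - t*exp(6*t), -t^2*exp(6*t) + 2*t*exp(6*t) + exp(6*t)]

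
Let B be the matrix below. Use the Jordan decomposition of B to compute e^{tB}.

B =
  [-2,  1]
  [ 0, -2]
e^{tB} =
  [exp(-2*t), t*exp(-2*t)]
  [0, exp(-2*t)]

Strategy: write B = P · J · P⁻¹ where J is a Jordan canonical form, so e^{tB} = P · e^{tJ} · P⁻¹, and e^{tJ} can be computed block-by-block.

B has Jordan form
J =
  [-2,  1]
  [ 0, -2]
(up to reordering of blocks).

Per-block formulas:
  For a 2×2 Jordan block J_2(-2): exp(t · J_2(-2)) = e^(-2t)·(I + t·N), where N is the 2×2 nilpotent shift.

After assembling e^{tJ} and conjugating by P, we get:

e^{tB} =
  [exp(-2*t), t*exp(-2*t)]
  [0, exp(-2*t)]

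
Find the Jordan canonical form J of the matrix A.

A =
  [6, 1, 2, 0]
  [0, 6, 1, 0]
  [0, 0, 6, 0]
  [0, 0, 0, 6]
J_3(6) ⊕ J_1(6)

The characteristic polynomial is
  det(x·I − A) = x^4 - 24*x^3 + 216*x^2 - 864*x + 1296 = (x - 6)^4

Eigenvalues and multiplicities (the geometric multiplicity of λ is n − rank(A − λI), which equals the number of Jordan blocks for λ):
  λ = 6: algebraic multiplicity = 4, geometric multiplicity = 2

Determining the block sizes for each eigenvalue:
  λ = 6: with am = 4 and gm = 2, the partition is not yet determined (e.g. several partitions of 4 into 2 parts exist). Let N = A − (6)·I. Computing rank(N^1) = 2, rank(N^2) = 1, rank(N^3) = 0; the number of blocks of size ≥ j is rank(N^{j−1}) − rank(N^j), giving [2, 1, 1]. So we have 1 block(s) of size 3, 1 block(s) of size 1 → block sizes [3, 1]

Assembling the blocks gives a Jordan form
J =
  [6, 1, 0, 0]
  [0, 6, 1, 0]
  [0, 0, 6, 0]
  [0, 0, 0, 6]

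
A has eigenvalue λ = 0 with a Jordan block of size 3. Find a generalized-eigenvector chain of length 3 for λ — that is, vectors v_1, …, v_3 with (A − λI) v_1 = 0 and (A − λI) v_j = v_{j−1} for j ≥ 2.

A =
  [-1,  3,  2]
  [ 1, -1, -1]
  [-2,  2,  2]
A Jordan chain for λ = 0 of length 3:
v_1 = (-2, 2, -4)ᵀ
v_2 = (3, -1, 2)ᵀ
v_3 = (0, 1, 0)ᵀ

Let N = A − (0)·I. We want v_3 with N^3 v_3 = 0 but N^2 v_3 ≠ 0; then v_{j-1} := N · v_j for j = 3, …, 2.

Pick v_3 = (0, 1, 0)ᵀ.
Then v_2 = N · v_3 = (3, -1, 2)ᵀ.
Then v_1 = N · v_2 = (-2, 2, -4)ᵀ.

Sanity check: (A − (0)·I) v_1 = (0, 0, 0)ᵀ = 0. ✓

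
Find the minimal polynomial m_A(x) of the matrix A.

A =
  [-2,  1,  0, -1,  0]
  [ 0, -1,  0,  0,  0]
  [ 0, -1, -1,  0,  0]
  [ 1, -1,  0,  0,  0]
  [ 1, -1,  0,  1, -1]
x^2 + 2*x + 1

The characteristic polynomial is χ_A(x) = (x + 1)^5, so the eigenvalues are known. The minimal polynomial is
  m_A(x) = Π_λ (x − λ)^{k_λ}
where k_λ is the size of the *largest* Jordan block for λ (equivalently, the smallest k with (A − λI)^k v = 0 for every generalised eigenvector v of λ).

  λ = -1: largest Jordan block has size 2, contributing (x + 1)^2

So m_A(x) = (x + 1)^2 = x^2 + 2*x + 1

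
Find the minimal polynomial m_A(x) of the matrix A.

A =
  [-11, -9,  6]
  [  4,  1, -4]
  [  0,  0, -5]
x^2 + 10*x + 25

The characteristic polynomial is χ_A(x) = (x + 5)^3, so the eigenvalues are known. The minimal polynomial is
  m_A(x) = Π_λ (x − λ)^{k_λ}
where k_λ is the size of the *largest* Jordan block for λ (equivalently, the smallest k with (A − λI)^k v = 0 for every generalised eigenvector v of λ).

  λ = -5: largest Jordan block has size 2, contributing (x + 5)^2

So m_A(x) = (x + 5)^2 = x^2 + 10*x + 25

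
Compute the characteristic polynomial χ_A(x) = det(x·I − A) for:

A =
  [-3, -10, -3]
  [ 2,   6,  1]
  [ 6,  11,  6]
x^3 - 9*x^2 + 27*x - 27

Expanding det(x·I − A) (e.g. by cofactor expansion or by noting that A is similar to its Jordan form J, which has the same characteristic polynomial as A) gives
  χ_A(x) = x^3 - 9*x^2 + 27*x - 27
which factors as (x - 3)^3. The eigenvalues (with algebraic multiplicities) are λ = 3 with multiplicity 3.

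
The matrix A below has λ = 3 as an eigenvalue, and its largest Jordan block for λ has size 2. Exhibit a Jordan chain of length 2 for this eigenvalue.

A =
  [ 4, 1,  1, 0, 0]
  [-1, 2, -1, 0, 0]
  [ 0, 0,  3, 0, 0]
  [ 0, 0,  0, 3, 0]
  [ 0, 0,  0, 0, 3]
A Jordan chain for λ = 3 of length 2:
v_1 = (1, -1, 0, 0, 0)ᵀ
v_2 = (1, 0, 0, 0, 0)ᵀ

Let N = A − (3)·I. We want v_2 with N^2 v_2 = 0 but N^1 v_2 ≠ 0; then v_{j-1} := N · v_j for j = 2, …, 2.

Pick v_2 = (1, 0, 0, 0, 0)ᵀ.
Then v_1 = N · v_2 = (1, -1, 0, 0, 0)ᵀ.

Sanity check: (A − (3)·I) v_1 = (0, 0, 0, 0, 0)ᵀ = 0. ✓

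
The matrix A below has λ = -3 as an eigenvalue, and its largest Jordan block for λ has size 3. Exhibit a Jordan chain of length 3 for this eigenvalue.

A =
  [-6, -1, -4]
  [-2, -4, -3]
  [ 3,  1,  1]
A Jordan chain for λ = -3 of length 3:
v_1 = (-1, -1, 1)ᵀ
v_2 = (-3, -2, 3)ᵀ
v_3 = (1, 0, 0)ᵀ

Let N = A − (-3)·I. We want v_3 with N^3 v_3 = 0 but N^2 v_3 ≠ 0; then v_{j-1} := N · v_j for j = 3, …, 2.

Pick v_3 = (1, 0, 0)ᵀ.
Then v_2 = N · v_3 = (-3, -2, 3)ᵀ.
Then v_1 = N · v_2 = (-1, -1, 1)ᵀ.

Sanity check: (A − (-3)·I) v_1 = (0, 0, 0)ᵀ = 0. ✓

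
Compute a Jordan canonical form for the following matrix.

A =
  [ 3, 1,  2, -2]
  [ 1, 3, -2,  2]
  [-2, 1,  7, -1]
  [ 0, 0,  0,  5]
J_2(4) ⊕ J_2(5)

The characteristic polynomial is
  det(x·I − A) = x^4 - 18*x^3 + 121*x^2 - 360*x + 400 = (x - 5)^2*(x - 4)^2

Eigenvalues and multiplicities (the geometric multiplicity of λ is n − rank(A − λI), which equals the number of Jordan blocks for λ):
  λ = 4: algebraic multiplicity = 2, geometric multiplicity = 1
  λ = 5: algebraic multiplicity = 2, geometric multiplicity = 1

Determining the block sizes for each eigenvalue:
  λ = 4: one block (gm = 1), so the single block has size am = 2 → block sizes [2]
  λ = 5: one block (gm = 1), so the single block has size am = 2 → block sizes [2]

Assembling the blocks gives a Jordan form
J =
  [4, 1, 0, 0]
  [0, 4, 0, 0]
  [0, 0, 5, 1]
  [0, 0, 0, 5]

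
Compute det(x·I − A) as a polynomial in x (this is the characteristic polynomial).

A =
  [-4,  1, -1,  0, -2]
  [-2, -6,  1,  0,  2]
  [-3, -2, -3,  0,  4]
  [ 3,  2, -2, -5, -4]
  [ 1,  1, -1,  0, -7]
x^5 + 25*x^4 + 250*x^3 + 1250*x^2 + 3125*x + 3125

Expanding det(x·I − A) (e.g. by cofactor expansion or by noting that A is similar to its Jordan form J, which has the same characteristic polynomial as A) gives
  χ_A(x) = x^5 + 25*x^4 + 250*x^3 + 1250*x^2 + 3125*x + 3125
which factors as (x + 5)^5. The eigenvalues (with algebraic multiplicities) are λ = -5 with multiplicity 5.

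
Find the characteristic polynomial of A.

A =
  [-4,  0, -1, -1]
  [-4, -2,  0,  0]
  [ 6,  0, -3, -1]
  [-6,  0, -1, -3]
x^4 + 12*x^3 + 52*x^2 + 96*x + 64

Expanding det(x·I − A) (e.g. by cofactor expansion or by noting that A is similar to its Jordan form J, which has the same characteristic polynomial as A) gives
  χ_A(x) = x^4 + 12*x^3 + 52*x^2 + 96*x + 64
which factors as (x + 2)^2*(x + 4)^2. The eigenvalues (with algebraic multiplicities) are λ = -4 with multiplicity 2, λ = -2 with multiplicity 2.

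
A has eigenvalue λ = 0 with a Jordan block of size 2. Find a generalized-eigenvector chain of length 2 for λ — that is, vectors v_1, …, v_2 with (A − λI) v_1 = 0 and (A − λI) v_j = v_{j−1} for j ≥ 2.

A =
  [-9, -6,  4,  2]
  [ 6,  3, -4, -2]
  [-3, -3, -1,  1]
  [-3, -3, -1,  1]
A Jordan chain for λ = 0 of length 2:
v_1 = (-2, 2, -1, -1)ᵀ
v_2 = (2, -2, 1, 0)ᵀ

Let N = A − (0)·I. We want v_2 with N^2 v_2 = 0 but N^1 v_2 ≠ 0; then v_{j-1} := N · v_j for j = 2, …, 2.

Pick v_2 = (2, -2, 1, 0)ᵀ.
Then v_1 = N · v_2 = (-2, 2, -1, -1)ᵀ.

Sanity check: (A − (0)·I) v_1 = (0, 0, 0, 0)ᵀ = 0. ✓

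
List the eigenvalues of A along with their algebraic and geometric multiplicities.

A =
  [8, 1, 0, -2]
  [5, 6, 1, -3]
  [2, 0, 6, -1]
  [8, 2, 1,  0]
λ = 5: alg = 4, geom = 2

Step 1 — factor the characteristic polynomial to read off the algebraic multiplicities:
  χ_A(x) = (x - 5)^4

Step 2 — compute geometric multiplicities via the rank-nullity identity g(λ) = n − rank(A − λI):
  rank(A − (5)·I) = 2, so dim ker(A − (5)·I) = n − 2 = 2

Summary:
  λ = 5: algebraic multiplicity = 4, geometric multiplicity = 2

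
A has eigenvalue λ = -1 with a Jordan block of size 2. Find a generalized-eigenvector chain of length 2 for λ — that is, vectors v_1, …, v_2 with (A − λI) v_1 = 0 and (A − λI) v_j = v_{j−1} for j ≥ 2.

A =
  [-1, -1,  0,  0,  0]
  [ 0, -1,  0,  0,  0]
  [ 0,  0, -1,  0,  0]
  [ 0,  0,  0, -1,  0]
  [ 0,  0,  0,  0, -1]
A Jordan chain for λ = -1 of length 2:
v_1 = (-1, 0, 0, 0, 0)ᵀ
v_2 = (0, 1, 0, 0, 0)ᵀ

Let N = A − (-1)·I. We want v_2 with N^2 v_2 = 0 but N^1 v_2 ≠ 0; then v_{j-1} := N · v_j for j = 2, …, 2.

Pick v_2 = (0, 1, 0, 0, 0)ᵀ.
Then v_1 = N · v_2 = (-1, 0, 0, 0, 0)ᵀ.

Sanity check: (A − (-1)·I) v_1 = (0, 0, 0, 0, 0)ᵀ = 0. ✓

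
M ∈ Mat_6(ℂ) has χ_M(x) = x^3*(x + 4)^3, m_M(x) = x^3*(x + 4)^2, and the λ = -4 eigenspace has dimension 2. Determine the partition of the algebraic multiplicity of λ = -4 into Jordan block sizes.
Block sizes for λ = -4: [2, 1]

Step 1 — from the characteristic polynomial, algebraic multiplicity of λ = -4 is 3. From dim ker(M − (-4)·I) = 2, there are exactly 2 Jordan blocks for λ = -4.
Step 2 — from the minimal polynomial, the factor (x + 4)^2 tells us the largest block for λ = -4 has size 2.
Step 3 — with total size 3, 2 blocks, and largest block 2, the block sizes (in nonincreasing order) are [2, 1].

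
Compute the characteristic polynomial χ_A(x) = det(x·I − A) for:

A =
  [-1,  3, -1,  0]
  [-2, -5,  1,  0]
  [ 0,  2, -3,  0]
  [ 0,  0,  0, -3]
x^4 + 12*x^3 + 54*x^2 + 108*x + 81

Expanding det(x·I − A) (e.g. by cofactor expansion or by noting that A is similar to its Jordan form J, which has the same characteristic polynomial as A) gives
  χ_A(x) = x^4 + 12*x^3 + 54*x^2 + 108*x + 81
which factors as (x + 3)^4. The eigenvalues (with algebraic multiplicities) are λ = -3 with multiplicity 4.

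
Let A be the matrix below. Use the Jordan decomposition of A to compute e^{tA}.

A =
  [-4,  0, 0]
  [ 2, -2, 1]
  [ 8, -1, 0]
e^{tA} =
  [exp(-4*t), 0, 0]
  [2*t*exp(-t), -t*exp(-t) + exp(-t), t*exp(-t)]
  [2*t*exp(-t) + 2*exp(-t) - 2*exp(-4*t), -t*exp(-t), t*exp(-t) + exp(-t)]

Strategy: write A = P · J · P⁻¹ where J is a Jordan canonical form, so e^{tA} = P · e^{tJ} · P⁻¹, and e^{tJ} can be computed block-by-block.

A has Jordan form
J =
  [-4,  0,  0]
  [ 0, -1,  1]
  [ 0,  0, -1]
(up to reordering of blocks).

Per-block formulas:
  For a 1×1 block at λ = -4: exp(t · [-4]) = [e^(-4t)].
  For a 2×2 Jordan block J_2(-1): exp(t · J_2(-1)) = e^(-1t)·(I + t·N), where N is the 2×2 nilpotent shift.

After assembling e^{tJ} and conjugating by P, we get:

e^{tA} =
  [exp(-4*t), 0, 0]
  [2*t*exp(-t), -t*exp(-t) + exp(-t), t*exp(-t)]
  [2*t*exp(-t) + 2*exp(-t) - 2*exp(-4*t), -t*exp(-t), t*exp(-t) + exp(-t)]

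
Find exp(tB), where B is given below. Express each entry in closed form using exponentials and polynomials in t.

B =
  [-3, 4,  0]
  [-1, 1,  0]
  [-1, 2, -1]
e^{tB} =
  [-2*t*exp(-t) + exp(-t), 4*t*exp(-t), 0]
  [-t*exp(-t), 2*t*exp(-t) + exp(-t), 0]
  [-t*exp(-t), 2*t*exp(-t), exp(-t)]

Strategy: write B = P · J · P⁻¹ where J is a Jordan canonical form, so e^{tB} = P · e^{tJ} · P⁻¹, and e^{tJ} can be computed block-by-block.

B has Jordan form
J =
  [-1,  1,  0]
  [ 0, -1,  0]
  [ 0,  0, -1]
(up to reordering of blocks).

Per-block formulas:
  For a 2×2 Jordan block J_2(-1): exp(t · J_2(-1)) = e^(-1t)·(I + t·N), where N is the 2×2 nilpotent shift.
  For a 1×1 block at λ = -1: exp(t · [-1]) = [e^(-1t)].

After assembling e^{tJ} and conjugating by P, we get:

e^{tB} =
  [-2*t*exp(-t) + exp(-t), 4*t*exp(-t), 0]
  [-t*exp(-t), 2*t*exp(-t) + exp(-t), 0]
  [-t*exp(-t), 2*t*exp(-t), exp(-t)]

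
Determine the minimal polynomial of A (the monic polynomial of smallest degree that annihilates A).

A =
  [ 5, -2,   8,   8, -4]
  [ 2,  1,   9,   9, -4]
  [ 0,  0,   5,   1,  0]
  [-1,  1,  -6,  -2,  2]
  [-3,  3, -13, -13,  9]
x^4 - 15*x^3 + 84*x^2 - 208*x + 192

The characteristic polynomial is χ_A(x) = (x - 4)^3*(x - 3)^2, so the eigenvalues are known. The minimal polynomial is
  m_A(x) = Π_λ (x − λ)^{k_λ}
where k_λ is the size of the *largest* Jordan block for λ (equivalently, the smallest k with (A − λI)^k v = 0 for every generalised eigenvector v of λ).

  λ = 3: largest Jordan block has size 1, contributing (x − 3)
  λ = 4: largest Jordan block has size 3, contributing (x − 4)^3

So m_A(x) = (x - 4)^3*(x - 3) = x^4 - 15*x^3 + 84*x^2 - 208*x + 192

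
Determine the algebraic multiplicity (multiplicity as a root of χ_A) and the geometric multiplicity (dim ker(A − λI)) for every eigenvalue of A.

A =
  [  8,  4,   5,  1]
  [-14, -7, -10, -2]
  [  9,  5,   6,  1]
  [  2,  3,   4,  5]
λ = 1: alg = 2, geom = 1; λ = 5: alg = 2, geom = 1

Step 1 — factor the characteristic polynomial to read off the algebraic multiplicities:
  χ_A(x) = (x - 5)^2*(x - 1)^2

Step 2 — compute geometric multiplicities via the rank-nullity identity g(λ) = n − rank(A − λI):
  rank(A − (1)·I) = 3, so dim ker(A − (1)·I) = n − 3 = 1
  rank(A − (5)·I) = 3, so dim ker(A − (5)·I) = n − 3 = 1

Summary:
  λ = 1: algebraic multiplicity = 2, geometric multiplicity = 1
  λ = 5: algebraic multiplicity = 2, geometric multiplicity = 1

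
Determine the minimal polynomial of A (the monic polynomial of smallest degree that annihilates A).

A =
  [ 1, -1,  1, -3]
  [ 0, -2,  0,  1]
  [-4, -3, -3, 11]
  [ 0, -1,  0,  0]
x^3 + 3*x^2 + 3*x + 1

The characteristic polynomial is χ_A(x) = (x + 1)^4, so the eigenvalues are known. The minimal polynomial is
  m_A(x) = Π_λ (x − λ)^{k_λ}
where k_λ is the size of the *largest* Jordan block for λ (equivalently, the smallest k with (A − λI)^k v = 0 for every generalised eigenvector v of λ).

  λ = -1: largest Jordan block has size 3, contributing (x + 1)^3

So m_A(x) = (x + 1)^3 = x^3 + 3*x^2 + 3*x + 1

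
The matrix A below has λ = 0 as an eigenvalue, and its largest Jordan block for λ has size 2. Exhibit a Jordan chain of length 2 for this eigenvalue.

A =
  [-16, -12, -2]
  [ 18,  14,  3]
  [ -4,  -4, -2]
A Jordan chain for λ = 0 of length 2:
v_1 = (4, -6, 4)ᵀ
v_2 = (2, -3, 0)ᵀ

Let N = A − (0)·I. We want v_2 with N^2 v_2 = 0 but N^1 v_2 ≠ 0; then v_{j-1} := N · v_j for j = 2, …, 2.

Pick v_2 = (2, -3, 0)ᵀ.
Then v_1 = N · v_2 = (4, -6, 4)ᵀ.

Sanity check: (A − (0)·I) v_1 = (0, 0, 0)ᵀ = 0. ✓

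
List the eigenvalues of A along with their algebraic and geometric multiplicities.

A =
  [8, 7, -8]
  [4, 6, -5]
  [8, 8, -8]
λ = 2: alg = 3, geom = 1

Step 1 — factor the characteristic polynomial to read off the algebraic multiplicities:
  χ_A(x) = (x - 2)^3

Step 2 — compute geometric multiplicities via the rank-nullity identity g(λ) = n − rank(A − λI):
  rank(A − (2)·I) = 2, so dim ker(A − (2)·I) = n − 2 = 1

Summary:
  λ = 2: algebraic multiplicity = 3, geometric multiplicity = 1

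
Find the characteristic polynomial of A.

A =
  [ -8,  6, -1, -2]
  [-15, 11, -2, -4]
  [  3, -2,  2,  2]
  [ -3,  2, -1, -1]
x^4 - 4*x^3 + 6*x^2 - 4*x + 1

Expanding det(x·I − A) (e.g. by cofactor expansion or by noting that A is similar to its Jordan form J, which has the same characteristic polynomial as A) gives
  χ_A(x) = x^4 - 4*x^3 + 6*x^2 - 4*x + 1
which factors as (x - 1)^4. The eigenvalues (with algebraic multiplicities) are λ = 1 with multiplicity 4.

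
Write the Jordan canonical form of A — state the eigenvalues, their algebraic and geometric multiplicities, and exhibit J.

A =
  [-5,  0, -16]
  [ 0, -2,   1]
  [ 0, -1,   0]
J_1(-5) ⊕ J_2(-1)

The characteristic polynomial is
  det(x·I − A) = x^3 + 7*x^2 + 11*x + 5 = (x + 1)^2*(x + 5)

Eigenvalues and multiplicities (the geometric multiplicity of λ is n − rank(A − λI), which equals the number of Jordan blocks for λ):
  λ = -5: algebraic multiplicity = 1, geometric multiplicity = 1
  λ = -1: algebraic multiplicity = 2, geometric multiplicity = 1

Determining the block sizes for each eigenvalue:
  λ = -5: one block (gm = 1), so the single block has size am = 1 → block sizes [1]
  λ = -1: one block (gm = 1), so the single block has size am = 2 → block sizes [2]

Assembling the blocks gives a Jordan form
J =
  [-5,  0,  0]
  [ 0, -1,  1]
  [ 0,  0, -1]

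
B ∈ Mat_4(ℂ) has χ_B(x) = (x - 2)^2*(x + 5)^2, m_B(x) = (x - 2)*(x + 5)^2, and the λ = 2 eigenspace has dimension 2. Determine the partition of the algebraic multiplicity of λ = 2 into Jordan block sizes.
Block sizes for λ = 2: [1, 1]

Step 1 — from the characteristic polynomial, algebraic multiplicity of λ = 2 is 2. From dim ker(B − (2)·I) = 2, there are exactly 2 Jordan blocks for λ = 2.
Step 2 — from the minimal polynomial, the factor (x − 2) tells us the largest block for λ = 2 has size 1.
Step 3 — with total size 2, 2 blocks, and largest block 1, the block sizes (in nonincreasing order) are [1, 1].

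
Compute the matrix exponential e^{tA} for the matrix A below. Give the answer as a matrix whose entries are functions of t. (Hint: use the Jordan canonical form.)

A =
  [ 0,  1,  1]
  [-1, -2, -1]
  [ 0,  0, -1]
e^{tA} =
  [t*exp(-t) + exp(-t), t*exp(-t), t*exp(-t)]
  [-t*exp(-t), -t*exp(-t) + exp(-t), -t*exp(-t)]
  [0, 0, exp(-t)]

Strategy: write A = P · J · P⁻¹ where J is a Jordan canonical form, so e^{tA} = P · e^{tJ} · P⁻¹, and e^{tJ} can be computed block-by-block.

A has Jordan form
J =
  [-1,  1,  0]
  [ 0, -1,  0]
  [ 0,  0, -1]
(up to reordering of blocks).

Per-block formulas:
  For a 1×1 block at λ = -1: exp(t · [-1]) = [e^(-1t)].
  For a 2×2 Jordan block J_2(-1): exp(t · J_2(-1)) = e^(-1t)·(I + t·N), where N is the 2×2 nilpotent shift.

After assembling e^{tJ} and conjugating by P, we get:

e^{tA} =
  [t*exp(-t) + exp(-t), t*exp(-t), t*exp(-t)]
  [-t*exp(-t), -t*exp(-t) + exp(-t), -t*exp(-t)]
  [0, 0, exp(-t)]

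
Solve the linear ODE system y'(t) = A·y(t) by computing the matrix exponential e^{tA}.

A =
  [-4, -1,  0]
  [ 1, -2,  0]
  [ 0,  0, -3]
e^{tA} =
  [-t*exp(-3*t) + exp(-3*t), -t*exp(-3*t), 0]
  [t*exp(-3*t), t*exp(-3*t) + exp(-3*t), 0]
  [0, 0, exp(-3*t)]

Strategy: write A = P · J · P⁻¹ where J is a Jordan canonical form, so e^{tA} = P · e^{tJ} · P⁻¹, and e^{tJ} can be computed block-by-block.

A has Jordan form
J =
  [-3,  1,  0]
  [ 0, -3,  0]
  [ 0,  0, -3]
(up to reordering of blocks).

Per-block formulas:
  For a 2×2 Jordan block J_2(-3): exp(t · J_2(-3)) = e^(-3t)·(I + t·N), where N is the 2×2 nilpotent shift.
  For a 1×1 block at λ = -3: exp(t · [-3]) = [e^(-3t)].

After assembling e^{tJ} and conjugating by P, we get:

e^{tA} =
  [-t*exp(-3*t) + exp(-3*t), -t*exp(-3*t), 0]
  [t*exp(-3*t), t*exp(-3*t) + exp(-3*t), 0]
  [0, 0, exp(-3*t)]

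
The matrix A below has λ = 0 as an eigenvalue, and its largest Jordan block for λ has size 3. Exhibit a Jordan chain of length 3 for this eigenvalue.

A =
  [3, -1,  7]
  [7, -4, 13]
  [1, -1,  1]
A Jordan chain for λ = 0 of length 3:
v_1 = (9, 6, -3)ᵀ
v_2 = (3, 7, 1)ᵀ
v_3 = (1, 0, 0)ᵀ

Let N = A − (0)·I. We want v_3 with N^3 v_3 = 0 but N^2 v_3 ≠ 0; then v_{j-1} := N · v_j for j = 3, …, 2.

Pick v_3 = (1, 0, 0)ᵀ.
Then v_2 = N · v_3 = (3, 7, 1)ᵀ.
Then v_1 = N · v_2 = (9, 6, -3)ᵀ.

Sanity check: (A − (0)·I) v_1 = (0, 0, 0)ᵀ = 0. ✓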